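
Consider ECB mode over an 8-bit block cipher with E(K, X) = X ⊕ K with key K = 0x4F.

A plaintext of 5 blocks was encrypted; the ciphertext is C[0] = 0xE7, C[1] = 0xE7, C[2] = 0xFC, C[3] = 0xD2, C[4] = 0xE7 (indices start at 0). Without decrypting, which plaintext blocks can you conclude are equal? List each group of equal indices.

P[0] = P[1] = P[4]

ECB encrypts each block independently with the same key, so equal ciphertext blocks imply equal plaintext blocks.
C[0] = C[1] = C[4] = 0xE7, so P[0] = P[1] = P[4].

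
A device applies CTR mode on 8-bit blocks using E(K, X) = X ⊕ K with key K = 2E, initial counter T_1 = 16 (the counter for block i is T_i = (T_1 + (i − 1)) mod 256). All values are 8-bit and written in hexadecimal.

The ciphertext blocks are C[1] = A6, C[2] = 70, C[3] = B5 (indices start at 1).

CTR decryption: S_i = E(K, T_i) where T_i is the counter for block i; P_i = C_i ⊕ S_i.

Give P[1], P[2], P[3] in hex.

P[1] = 9E, P[2] = 49, P[3] = 83

P[1]: T = 16, S = E(K, T) = 38; A6 ⊕ 38 = 9E.
P[2]: T = 17, S = E(K, T) = 39; 70 ⊕ 39 = 49.
P[3]: T = 18, S = E(K, T) = 36; B5 ⊕ 36 = 83.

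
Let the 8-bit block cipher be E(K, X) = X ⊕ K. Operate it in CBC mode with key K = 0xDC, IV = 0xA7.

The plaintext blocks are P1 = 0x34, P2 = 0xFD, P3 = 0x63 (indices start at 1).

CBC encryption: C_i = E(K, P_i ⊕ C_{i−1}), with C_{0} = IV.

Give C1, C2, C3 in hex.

C1 = 0x4F, C2 = 0x6E, C3 = 0xD1

C1: P1 ⊕ 0xA7 = 0x93; E(K, 0x93) = 0x4F.
C2: P2 ⊕ 0x4F = 0xB2; E(K, 0xB2) = 0x6E.
C3: P3 ⊕ 0x6E = 0x0D; E(K, 0x0D) = 0xD1.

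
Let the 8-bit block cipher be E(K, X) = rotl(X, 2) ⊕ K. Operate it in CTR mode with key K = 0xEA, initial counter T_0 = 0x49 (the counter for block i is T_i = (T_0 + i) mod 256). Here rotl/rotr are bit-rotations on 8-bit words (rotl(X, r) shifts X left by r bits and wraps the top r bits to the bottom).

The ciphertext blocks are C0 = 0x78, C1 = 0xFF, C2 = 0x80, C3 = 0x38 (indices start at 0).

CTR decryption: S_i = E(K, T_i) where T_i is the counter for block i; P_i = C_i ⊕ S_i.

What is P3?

P3 = 0xE3

P3: T = 0x4C, S = E(K, T) = 0xDB; 0x38 ⊕ 0xDB = 0xE3.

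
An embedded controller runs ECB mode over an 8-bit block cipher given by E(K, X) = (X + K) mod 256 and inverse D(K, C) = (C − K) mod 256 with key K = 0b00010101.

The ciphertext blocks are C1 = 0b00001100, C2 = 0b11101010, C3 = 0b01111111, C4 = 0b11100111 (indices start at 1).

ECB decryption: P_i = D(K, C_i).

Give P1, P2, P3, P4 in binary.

P1 = 0b11110111, P2 = 0b11010101, P3 = 0b01101010, P4 = 0b11010010

P1: D(K, 0b00001100) = 0b11110111.
P2: D(K, 0b11101010) = 0b11010101.
P3: D(K, 0b01111111) = 0b01101010.
P4: D(K, 0b11100111) = 0b11010010.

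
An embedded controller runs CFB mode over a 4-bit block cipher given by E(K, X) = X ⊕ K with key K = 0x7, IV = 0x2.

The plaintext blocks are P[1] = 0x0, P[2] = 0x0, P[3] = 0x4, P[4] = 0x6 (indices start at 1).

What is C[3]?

C[3] = 0x1

CFB encryption: C_i = P_i ⊕ E(K, C_{i−1}), with C_{0} = IV.
C[1]: E(K, 0x2) = 0x5; 0x0 ⊕ 0x5 = 0x5.
C[2]: E(K, 0x5) = 0x2; 0x0 ⊕ 0x2 = 0x2.
C[3]: E(K, 0x2) = 0x5; 0x4 ⊕ 0x5 = 0x1.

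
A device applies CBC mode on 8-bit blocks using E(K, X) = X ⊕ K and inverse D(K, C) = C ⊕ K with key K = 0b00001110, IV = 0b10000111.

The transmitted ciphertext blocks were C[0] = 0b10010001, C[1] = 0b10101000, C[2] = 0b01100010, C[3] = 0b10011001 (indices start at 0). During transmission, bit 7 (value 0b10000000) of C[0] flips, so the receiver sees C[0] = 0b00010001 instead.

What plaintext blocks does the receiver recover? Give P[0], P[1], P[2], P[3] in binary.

P[0] = 0b10011000, P[1] = 0b10110111, P[2] = 0b11000100, P[3] = 0b11110101

CBC decryption: P_i = D(K, C_i) ⊕ C_{i−1}, with C_{−1} = IV.
Only C[0] changed, to 0b00010001. In CBC, a change in C_i garbles P_i and flips the same bit in P_{i+1}. Decrypting the received ciphertext:
P[0]: D(K, 0b00010001) = 0b00011111; 0b00011111 ⊕ 0b10000111 = 0b10011000.
P[1]: D(K, 0b10101000) = 0b10100110; 0b10100110 ⊕ 0b00010001 = 0b10110111.
P[2]: D(K, 0b01100010) = 0b01101100; 0b01101100 ⊕ 0b10101000 = 0b11000100.
P[3]: D(K, 0b10011001) = 0b10010111; 0b10010111 ⊕ 0b01100010 = 0b11110101.
Blocks that differ from the original plaintext: P[0], P[1].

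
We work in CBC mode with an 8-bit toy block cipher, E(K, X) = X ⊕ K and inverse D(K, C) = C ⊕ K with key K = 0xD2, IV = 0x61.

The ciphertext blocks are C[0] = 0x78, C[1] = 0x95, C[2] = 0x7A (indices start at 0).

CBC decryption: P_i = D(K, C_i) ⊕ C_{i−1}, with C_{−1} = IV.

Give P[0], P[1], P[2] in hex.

P[0]: D(K, 0x78) = 0xAA; 0xAA ⊕ 0x61 = 0xCB.
P[1]: D(K, 0x95) = 0x47; 0x47 ⊕ 0x78 = 0x3F.
P[2]: D(K, 0x7A) = 0xA8; 0xA8 ⊕ 0x95 = 0x3D.

P[0] = 0xCB, P[1] = 0x3F, P[2] = 0x3D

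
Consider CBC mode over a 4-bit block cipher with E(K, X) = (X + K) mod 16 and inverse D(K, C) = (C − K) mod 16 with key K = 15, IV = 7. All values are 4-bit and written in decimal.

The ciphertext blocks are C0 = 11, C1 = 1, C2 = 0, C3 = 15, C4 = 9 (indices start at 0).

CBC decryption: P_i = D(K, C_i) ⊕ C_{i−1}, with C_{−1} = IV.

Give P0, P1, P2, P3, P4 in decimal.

P0: D(K, 11) = 12; 12 ⊕ 7 = 11.
P1: D(K, 1) = 2; 2 ⊕ 11 = 9.
P2: D(K, 0) = 1; 1 ⊕ 1 = 0.
P3: D(K, 15) = 0; 0 ⊕ 0 = 0.
P4: D(K, 9) = 10; 10 ⊕ 15 = 5.

P0 = 11, P1 = 9, P2 = 0, P3 = 0, P4 = 5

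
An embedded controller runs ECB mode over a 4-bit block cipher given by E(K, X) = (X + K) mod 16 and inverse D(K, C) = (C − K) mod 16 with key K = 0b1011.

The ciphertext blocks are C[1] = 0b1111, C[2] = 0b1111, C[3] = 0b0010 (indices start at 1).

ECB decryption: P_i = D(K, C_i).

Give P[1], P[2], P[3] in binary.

P[1]: D(K, 0b1111) = 0b0100.
P[2]: D(K, 0b1111) = 0b0100.
P[3]: D(K, 0b0010) = 0b0111.

P[1] = 0b0100, P[2] = 0b0100, P[3] = 0b0111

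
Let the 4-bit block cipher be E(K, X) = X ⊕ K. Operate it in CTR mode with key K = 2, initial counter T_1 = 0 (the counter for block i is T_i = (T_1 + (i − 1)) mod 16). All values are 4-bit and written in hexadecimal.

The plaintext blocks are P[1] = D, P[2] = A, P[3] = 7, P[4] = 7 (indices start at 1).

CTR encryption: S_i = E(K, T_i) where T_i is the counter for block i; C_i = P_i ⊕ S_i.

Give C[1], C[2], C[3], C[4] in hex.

C[1]: T = 0, S = E(K, T) = 2; D ⊕ 2 = F.
C[2]: T = 1, S = E(K, T) = 3; A ⊕ 3 = 9.
C[3]: T = 2, S = E(K, T) = 0; 7 ⊕ 0 = 7.
C[4]: T = 3, S = E(K, T) = 1; 7 ⊕ 1 = 6.

C[1] = F, C[2] = 9, C[3] = 7, C[4] = 6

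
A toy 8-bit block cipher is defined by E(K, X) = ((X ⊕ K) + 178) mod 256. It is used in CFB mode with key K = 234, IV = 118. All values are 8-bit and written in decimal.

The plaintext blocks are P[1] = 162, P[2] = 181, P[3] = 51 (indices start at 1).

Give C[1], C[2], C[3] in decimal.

CFB encryption: C_i = P_i ⊕ E(K, C_{i−1}), with C_{0} = IV.
C[1]: E(K, 118) = 78; 162 ⊕ 78 = 236.
C[2]: E(K, 236) = 184; 181 ⊕ 184 = 13.
C[3]: E(K, 13) = 153; 51 ⊕ 153 = 170.

C[1] = 236, C[2] = 13, C[3] = 170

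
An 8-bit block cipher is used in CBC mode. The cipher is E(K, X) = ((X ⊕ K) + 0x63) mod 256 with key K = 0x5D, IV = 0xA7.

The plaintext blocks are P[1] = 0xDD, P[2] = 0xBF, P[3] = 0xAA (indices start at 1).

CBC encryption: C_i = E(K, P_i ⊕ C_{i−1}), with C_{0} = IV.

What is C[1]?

C[1] = 0x8A

C[1]: P[1] ⊕ 0xA7 = 0x7A; E(K, 0x7A) = 0x8A.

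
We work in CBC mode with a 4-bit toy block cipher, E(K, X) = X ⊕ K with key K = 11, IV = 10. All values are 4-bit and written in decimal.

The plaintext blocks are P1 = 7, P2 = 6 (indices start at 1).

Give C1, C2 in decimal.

CBC encryption: C_i = E(K, P_i ⊕ C_{i−1}), with C_{0} = IV.
C1: P1 ⊕ 10 = 13; E(K, 13) = 6.
C2: P2 ⊕ 6 = 0; E(K, 0) = 11.

C1 = 6, C2 = 11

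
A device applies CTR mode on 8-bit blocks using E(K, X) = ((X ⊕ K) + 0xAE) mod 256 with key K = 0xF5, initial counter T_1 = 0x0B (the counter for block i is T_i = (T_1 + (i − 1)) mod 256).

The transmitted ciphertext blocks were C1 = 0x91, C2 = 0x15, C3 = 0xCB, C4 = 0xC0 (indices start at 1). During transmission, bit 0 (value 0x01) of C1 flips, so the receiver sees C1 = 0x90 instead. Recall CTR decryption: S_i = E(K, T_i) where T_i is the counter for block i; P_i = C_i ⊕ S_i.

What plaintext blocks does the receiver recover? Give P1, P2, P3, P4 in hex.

P1 = 0x3C, P2 = 0xB2, P3 = 0x6D, P4 = 0x69

Only C1 changed, to 0x90. In CTR, a change in C_i flips the same bit in P_i only; the keystream is unaffected. Decrypting the received ciphertext:
P1: T = 0x0B, S = E(K, T) = 0xAC; 0x90 ⊕ 0xAC = 0x3C.
P2: T = 0x0C, S = E(K, T) = 0xA7; 0x15 ⊕ 0xA7 = 0xB2.
P3: T = 0x0D, S = E(K, T) = 0xA6; 0xCB ⊕ 0xA6 = 0x6D.
P4: T = 0x0E, S = E(K, T) = 0xA9; 0xC0 ⊕ 0xA9 = 0x69.
Blocks that differ from the original plaintext: P1.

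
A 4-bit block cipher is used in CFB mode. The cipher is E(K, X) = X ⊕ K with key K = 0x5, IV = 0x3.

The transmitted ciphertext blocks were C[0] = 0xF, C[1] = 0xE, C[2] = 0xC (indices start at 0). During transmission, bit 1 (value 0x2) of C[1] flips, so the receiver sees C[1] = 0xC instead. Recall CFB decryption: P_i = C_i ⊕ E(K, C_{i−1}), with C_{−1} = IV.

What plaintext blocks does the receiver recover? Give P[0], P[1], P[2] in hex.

P[0] = 0x9, P[1] = 0x6, P[2] = 0x5

Only C[1] changed, to 0xC. In CFB, a change in C_i flips the same bit in P_i and garbles P_{i+1}. Decrypting the received ciphertext:
P[0]: E(K, 0x3) = 0x6; 0xF ⊕ 0x6 = 0x9.
P[1]: E(K, 0xF) = 0xA; 0xC ⊕ 0xA = 0x6.
P[2]: E(K, 0xC) = 0x9; 0xC ⊕ 0x9 = 0x5.
Blocks that differ from the original plaintext: P[1], P[2].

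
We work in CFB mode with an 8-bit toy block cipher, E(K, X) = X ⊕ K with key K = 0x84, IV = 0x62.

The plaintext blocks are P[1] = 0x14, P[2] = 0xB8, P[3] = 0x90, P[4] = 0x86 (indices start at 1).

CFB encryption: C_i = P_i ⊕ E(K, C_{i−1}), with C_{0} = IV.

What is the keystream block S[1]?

0xE6

C[1]: E(K, 0x62) = 0xE6; 0x14 ⊕ 0xE6 = 0xF2.
So S[1] = 0xE6.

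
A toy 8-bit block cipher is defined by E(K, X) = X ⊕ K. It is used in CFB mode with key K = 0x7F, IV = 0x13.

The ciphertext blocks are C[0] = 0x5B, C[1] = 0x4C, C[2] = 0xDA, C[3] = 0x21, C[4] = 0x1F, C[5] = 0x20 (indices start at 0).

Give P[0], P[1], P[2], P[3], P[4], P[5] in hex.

P[0] = 0x37, P[1] = 0x68, P[2] = 0xE9, P[3] = 0x84, P[4] = 0x41, P[5] = 0x40

CFB decryption: P_i = C_i ⊕ E(K, C_{i−1}), with C_{−1} = IV.
P[0]: E(K, 0x13) = 0x6C; 0x5B ⊕ 0x6C = 0x37.
P[1]: E(K, 0x5B) = 0x24; 0x4C ⊕ 0x24 = 0x68.
P[2]: E(K, 0x4C) = 0x33; 0xDA ⊕ 0x33 = 0xE9.
P[3]: E(K, 0xDA) = 0xA5; 0x21 ⊕ 0xA5 = 0x84.
P[4]: E(K, 0x21) = 0x5E; 0x1F ⊕ 0x5E = 0x41.
P[5]: E(K, 0x1F) = 0x60; 0x20 ⊕ 0x60 = 0x40.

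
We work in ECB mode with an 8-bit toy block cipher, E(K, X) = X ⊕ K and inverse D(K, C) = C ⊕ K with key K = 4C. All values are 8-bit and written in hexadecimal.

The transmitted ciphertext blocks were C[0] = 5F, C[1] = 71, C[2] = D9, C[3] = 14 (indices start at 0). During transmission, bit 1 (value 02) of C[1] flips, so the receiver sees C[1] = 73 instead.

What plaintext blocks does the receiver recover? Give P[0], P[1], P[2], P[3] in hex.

P[0] = 13, P[1] = 3F, P[2] = 95, P[3] = 58

ECB decryption: P_i = D(K, C_i).
Only C[1] changed, to 73. In ECB, a change in C_i affects only P_i. Decrypting the received ciphertext:
P[0]: D(K, 5F) = 13.
P[1]: D(K, 73) = 3F.
P[2]: D(K, D9) = 95.
P[3]: D(K, 14) = 58.
Blocks that differ from the original plaintext: P[1].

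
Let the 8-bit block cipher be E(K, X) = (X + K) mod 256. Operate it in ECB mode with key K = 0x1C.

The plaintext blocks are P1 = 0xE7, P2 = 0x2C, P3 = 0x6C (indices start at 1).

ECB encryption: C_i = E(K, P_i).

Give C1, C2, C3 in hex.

C1 = 0x03, C2 = 0x48, C3 = 0x88

C1: E(K, 0xE7) = 0x03.
C2: E(K, 0x2C) = 0x48.
C3: E(K, 0x6C) = 0x88.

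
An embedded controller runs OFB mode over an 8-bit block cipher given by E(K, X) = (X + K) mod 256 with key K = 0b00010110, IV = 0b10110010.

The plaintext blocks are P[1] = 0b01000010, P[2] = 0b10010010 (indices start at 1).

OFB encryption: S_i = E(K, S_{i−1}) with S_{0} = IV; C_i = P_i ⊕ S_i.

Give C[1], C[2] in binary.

C[1]: S = E(K, 0b10110010) = 0b11001000; 0b01000010 ⊕ 0b11001000 = 0b10001010.
C[2]: S = E(K, 0b11001000) = 0b11011110; 0b10010010 ⊕ 0b11011110 = 0b01001100.

C[1] = 0b10001010, C[2] = 0b01001100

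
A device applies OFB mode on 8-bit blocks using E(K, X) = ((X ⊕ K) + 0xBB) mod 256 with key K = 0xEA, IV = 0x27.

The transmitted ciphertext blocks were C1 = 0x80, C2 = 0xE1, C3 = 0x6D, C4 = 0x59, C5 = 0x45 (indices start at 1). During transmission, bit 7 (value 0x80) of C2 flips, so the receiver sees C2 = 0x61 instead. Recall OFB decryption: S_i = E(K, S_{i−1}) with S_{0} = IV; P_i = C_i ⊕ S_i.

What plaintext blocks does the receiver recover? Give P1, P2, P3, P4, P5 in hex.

Only C2 changed, to 0x61. In OFB, a change in C_i flips the same bit in P_i only; the keystream is unaffected. Decrypting the received ciphertext:
P1: S = E(K, 0x27) = 0x88; 0x80 ⊕ 0x88 = 0x08.
P2: S = E(K, 0x88) = 0x1D; 0x61 ⊕ 0x1D = 0x7C.
P3: S = E(K, 0x1D) = 0xB2; 0x6D ⊕ 0xB2 = 0xDF.
P4: S = E(K, 0xB2) = 0x13; 0x59 ⊕ 0x13 = 0x4A.
P5: S = E(K, 0x13) = 0xB4; 0x45 ⊕ 0xB4 = 0xF1.
Blocks that differ from the original plaintext: P2.

P1 = 0x08, P2 = 0x7C, P3 = 0xDF, P4 = 0x4A, P5 = 0xF1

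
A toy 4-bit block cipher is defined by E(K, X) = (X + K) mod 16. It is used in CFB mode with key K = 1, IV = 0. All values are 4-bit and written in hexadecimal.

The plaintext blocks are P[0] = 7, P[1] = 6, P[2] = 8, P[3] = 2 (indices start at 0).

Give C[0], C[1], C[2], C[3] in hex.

CFB encryption: C_i = P_i ⊕ E(K, C_{i−1}), with C_{−1} = IV.
C[0]: E(K, 0) = 1; 7 ⊕ 1 = 6.
C[1]: E(K, 6) = 7; 6 ⊕ 7 = 1.
C[2]: E(K, 1) = 2; 8 ⊕ 2 = A.
C[3]: E(K, A) = B; 2 ⊕ B = 9.

C[0] = 6, C[1] = 1, C[2] = A, C[3] = 9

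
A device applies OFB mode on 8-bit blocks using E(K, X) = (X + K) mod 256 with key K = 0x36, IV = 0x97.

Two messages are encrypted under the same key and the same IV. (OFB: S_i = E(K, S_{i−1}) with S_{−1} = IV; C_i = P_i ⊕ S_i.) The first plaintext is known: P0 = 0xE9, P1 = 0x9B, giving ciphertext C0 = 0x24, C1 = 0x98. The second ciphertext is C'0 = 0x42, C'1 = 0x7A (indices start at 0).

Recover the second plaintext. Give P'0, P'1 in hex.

P'0 = 0x8F, P'1 = 0x79

In OFB with a reused IV, both messages share the same keystream S_i, so C_i ⊕ C'_i = P_i ⊕ P'_i and thus P'_i = P_i ⊕ C_i ⊕ C'_i.
P'0: 0xE9 ⊕ 0x24 ⊕ 0x42 = 0x8F.
P'1: 0x9B ⊕ 0x98 ⊕ 0x7A = 0x79.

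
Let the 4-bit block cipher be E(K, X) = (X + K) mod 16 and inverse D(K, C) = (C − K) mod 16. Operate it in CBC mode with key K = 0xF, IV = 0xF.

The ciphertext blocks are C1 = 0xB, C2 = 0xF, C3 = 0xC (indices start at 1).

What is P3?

P3 = 0x2

CBC decryption: P_i = D(K, C_i) ⊕ C_{i−1}, with C_{0} = IV.
P3: D(K, 0xC) = 0xD; 0xD ⊕ 0xF = 0x2.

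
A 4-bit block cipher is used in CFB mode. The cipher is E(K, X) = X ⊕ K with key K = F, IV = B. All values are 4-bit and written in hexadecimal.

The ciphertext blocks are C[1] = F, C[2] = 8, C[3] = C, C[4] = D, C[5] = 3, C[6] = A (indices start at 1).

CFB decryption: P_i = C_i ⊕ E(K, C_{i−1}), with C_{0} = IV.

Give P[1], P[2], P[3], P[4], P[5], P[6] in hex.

P[1]: E(K, B) = 4; F ⊕ 4 = B.
P[2]: E(K, F) = 0; 8 ⊕ 0 = 8.
P[3]: E(K, 8) = 7; C ⊕ 7 = B.
P[4]: E(K, C) = 3; D ⊕ 3 = E.
P[5]: E(K, D) = 2; 3 ⊕ 2 = 1.
P[6]: E(K, 3) = C; A ⊕ C = 6.

P[1] = B, P[2] = 8, P[3] = B, P[4] = E, P[5] = 1, P[6] = 6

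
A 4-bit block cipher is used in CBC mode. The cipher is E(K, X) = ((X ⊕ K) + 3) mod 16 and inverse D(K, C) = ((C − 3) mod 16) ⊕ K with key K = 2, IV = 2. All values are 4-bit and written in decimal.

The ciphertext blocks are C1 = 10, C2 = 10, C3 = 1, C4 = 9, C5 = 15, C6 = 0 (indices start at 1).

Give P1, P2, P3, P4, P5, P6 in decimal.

CBC decryption: P_i = D(K, C_i) ⊕ C_{i−1}, with C_{0} = IV.
P1: D(K, 10) = 5; 5 ⊕ 2 = 7.
P2: D(K, 10) = 5; 5 ⊕ 10 = 15.
P3: D(K, 1) = 12; 12 ⊕ 10 = 6.
P4: D(K, 9) = 4; 4 ⊕ 1 = 5.
P5: D(K, 15) = 14; 14 ⊕ 9 = 7.
P6: D(K, 0) = 15; 15 ⊕ 15 = 0.

P1 = 7, P2 = 15, P3 = 6, P4 = 5, P5 = 7, P6 = 0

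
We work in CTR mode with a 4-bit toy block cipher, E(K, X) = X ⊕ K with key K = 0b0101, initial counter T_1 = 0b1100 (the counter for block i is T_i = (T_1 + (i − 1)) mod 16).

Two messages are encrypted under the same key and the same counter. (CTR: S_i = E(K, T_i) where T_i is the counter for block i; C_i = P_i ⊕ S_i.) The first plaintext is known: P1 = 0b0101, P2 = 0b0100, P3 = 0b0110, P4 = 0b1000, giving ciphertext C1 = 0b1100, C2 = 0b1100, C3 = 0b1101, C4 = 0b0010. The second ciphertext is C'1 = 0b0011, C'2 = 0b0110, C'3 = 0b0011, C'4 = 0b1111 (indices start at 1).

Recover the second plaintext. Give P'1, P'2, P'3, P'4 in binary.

In CTR with a reused counter, both messages share the same keystream S_i, so C_i ⊕ C'_i = P_i ⊕ P'_i and thus P'_i = P_i ⊕ C_i ⊕ C'_i.
P'1: 0b0101 ⊕ 0b1100 ⊕ 0b0011 = 0b1010.
P'2: 0b0100 ⊕ 0b1100 ⊕ 0b0110 = 0b1110.
P'3: 0b0110 ⊕ 0b1101 ⊕ 0b0011 = 0b1000.
P'4: 0b1000 ⊕ 0b0010 ⊕ 0b1111 = 0b0101.

P'1 = 0b1010, P'2 = 0b1110, P'3 = 0b1000, P'4 = 0b0101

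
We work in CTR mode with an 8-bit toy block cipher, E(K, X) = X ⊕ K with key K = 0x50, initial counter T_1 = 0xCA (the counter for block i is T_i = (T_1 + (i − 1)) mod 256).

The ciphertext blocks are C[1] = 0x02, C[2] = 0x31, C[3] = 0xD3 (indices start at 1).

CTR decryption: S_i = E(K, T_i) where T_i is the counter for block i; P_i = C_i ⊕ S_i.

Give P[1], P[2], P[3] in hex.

P[1]: T = 0xCA, S = E(K, T) = 0x9A; 0x02 ⊕ 0x9A = 0x98.
P[2]: T = 0xCB, S = E(K, T) = 0x9B; 0x31 ⊕ 0x9B = 0xAA.
P[3]: T = 0xCC, S = E(K, T) = 0x9C; 0xD3 ⊕ 0x9C = 0x4F.

P[1] = 0x98, P[2] = 0xAA, P[3] = 0x4F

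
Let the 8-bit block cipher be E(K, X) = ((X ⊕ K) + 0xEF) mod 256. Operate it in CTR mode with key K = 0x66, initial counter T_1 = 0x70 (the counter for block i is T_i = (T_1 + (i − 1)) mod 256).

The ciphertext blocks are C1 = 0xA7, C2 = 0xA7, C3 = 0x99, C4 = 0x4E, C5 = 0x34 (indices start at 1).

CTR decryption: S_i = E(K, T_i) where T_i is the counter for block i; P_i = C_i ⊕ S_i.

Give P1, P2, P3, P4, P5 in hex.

P1 = 0xA2, P2 = 0xA1, P3 = 0x9A, P4 = 0x4A, P5 = 0x35

P1: T = 0x70, S = E(K, T) = 0x05; 0xA7 ⊕ 0x05 = 0xA2.
P2: T = 0x71, S = E(K, T) = 0x06; 0xA7 ⊕ 0x06 = 0xA1.
P3: T = 0x72, S = E(K, T) = 0x03; 0x99 ⊕ 0x03 = 0x9A.
P4: T = 0x73, S = E(K, T) = 0x04; 0x4E ⊕ 0x04 = 0x4A.
P5: T = 0x74, S = E(K, T) = 0x01; 0x34 ⊕ 0x01 = 0x35.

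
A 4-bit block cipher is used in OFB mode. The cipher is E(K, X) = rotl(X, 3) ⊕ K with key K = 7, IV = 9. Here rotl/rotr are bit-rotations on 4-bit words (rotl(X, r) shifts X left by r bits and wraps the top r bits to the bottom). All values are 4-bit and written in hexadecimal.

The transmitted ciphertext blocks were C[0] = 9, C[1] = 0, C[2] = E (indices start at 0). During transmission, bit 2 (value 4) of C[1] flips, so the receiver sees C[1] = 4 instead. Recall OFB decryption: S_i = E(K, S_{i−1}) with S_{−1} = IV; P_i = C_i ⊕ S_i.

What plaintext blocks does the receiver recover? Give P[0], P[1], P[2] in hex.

P[0] = 2, P[1] = E, P[2] = C

Only C[1] changed, to 4. In OFB, a change in C_i flips the same bit in P_i only; the keystream is unaffected. Decrypting the received ciphertext:
P[0]: S = E(K, 9) = B; 9 ⊕ B = 2.
P[1]: S = E(K, B) = A; 4 ⊕ A = E.
P[2]: S = E(K, A) = 2; E ⊕ 2 = C.
Blocks that differ from the original plaintext: P[1].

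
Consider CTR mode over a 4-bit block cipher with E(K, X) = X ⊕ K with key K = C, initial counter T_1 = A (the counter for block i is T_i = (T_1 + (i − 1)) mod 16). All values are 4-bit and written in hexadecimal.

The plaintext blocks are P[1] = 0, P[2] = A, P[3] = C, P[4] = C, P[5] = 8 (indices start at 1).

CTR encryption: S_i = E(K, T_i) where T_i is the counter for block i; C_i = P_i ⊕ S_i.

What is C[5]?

C[1]: T = A, S = E(K, T) = 6; 0 ⊕ 6 = 6.
C[2]: T = B, S = E(K, T) = 7; A ⊕ 7 = D.
C[3]: T = C, S = E(K, T) = 0; C ⊕ 0 = C.
C[4]: T = D, S = E(K, T) = 1; C ⊕ 1 = D.
C[5]: T = E, S = E(K, T) = 2; 8 ⊕ 2 = A.

C[5] = A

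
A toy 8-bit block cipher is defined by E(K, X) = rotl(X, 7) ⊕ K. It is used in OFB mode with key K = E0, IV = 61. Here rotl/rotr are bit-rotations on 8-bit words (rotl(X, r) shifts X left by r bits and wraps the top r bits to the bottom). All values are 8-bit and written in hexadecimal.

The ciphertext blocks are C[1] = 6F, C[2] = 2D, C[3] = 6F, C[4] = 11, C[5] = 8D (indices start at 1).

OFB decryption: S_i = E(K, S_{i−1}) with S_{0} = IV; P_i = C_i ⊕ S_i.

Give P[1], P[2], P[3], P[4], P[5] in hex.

P[1] = 3F, P[2] = E5, P[3] = EB, P[4] = B3, P[5] = 3C

P[1]: S = E(K, 61) = 50; 6F ⊕ 50 = 3F.
P[2]: S = E(K, 50) = C8; 2D ⊕ C8 = E5.
P[3]: S = E(K, C8) = 84; 6F ⊕ 84 = EB.
P[4]: S = E(K, 84) = A2; 11 ⊕ A2 = B3.
P[5]: S = E(K, A2) = B1; 8D ⊕ B1 = 3C.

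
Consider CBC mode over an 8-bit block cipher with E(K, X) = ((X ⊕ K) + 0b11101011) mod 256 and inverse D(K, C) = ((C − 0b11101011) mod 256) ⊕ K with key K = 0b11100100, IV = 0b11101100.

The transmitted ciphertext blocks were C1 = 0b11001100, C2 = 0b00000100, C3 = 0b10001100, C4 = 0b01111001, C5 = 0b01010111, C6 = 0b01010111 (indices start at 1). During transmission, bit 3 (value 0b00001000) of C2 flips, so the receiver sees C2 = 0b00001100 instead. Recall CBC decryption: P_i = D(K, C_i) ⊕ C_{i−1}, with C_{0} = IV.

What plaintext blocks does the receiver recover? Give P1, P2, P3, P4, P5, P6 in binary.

Only C2 changed, to 0b00001100. In CBC, a change in C_i garbles P_i and flips the same bit in P_{i+1}. Decrypting the received ciphertext:
P1: D(K, 0b11001100) = 0b00000101; 0b00000101 ⊕ 0b11101100 = 0b11101001.
P2: D(K, 0b00001100) = 0b11000101; 0b11000101 ⊕ 0b11001100 = 0b00001001.
P3: D(K, 0b10001100) = 0b01000101; 0b01000101 ⊕ 0b00001100 = 0b01001001.
P4: D(K, 0b01111001) = 0b01101010; 0b01101010 ⊕ 0b10001100 = 0b11100110.
P5: D(K, 0b01010111) = 0b10001000; 0b10001000 ⊕ 0b01111001 = 0b11110001.
P6: D(K, 0b01010111) = 0b10001000; 0b10001000 ⊕ 0b01010111 = 0b11011111.
Blocks that differ from the original plaintext: P2, P3.

P1 = 0b11101001, P2 = 0b00001001, P3 = 0b01001001, P4 = 0b11100110, P5 = 0b11110001, P6 = 0b11011111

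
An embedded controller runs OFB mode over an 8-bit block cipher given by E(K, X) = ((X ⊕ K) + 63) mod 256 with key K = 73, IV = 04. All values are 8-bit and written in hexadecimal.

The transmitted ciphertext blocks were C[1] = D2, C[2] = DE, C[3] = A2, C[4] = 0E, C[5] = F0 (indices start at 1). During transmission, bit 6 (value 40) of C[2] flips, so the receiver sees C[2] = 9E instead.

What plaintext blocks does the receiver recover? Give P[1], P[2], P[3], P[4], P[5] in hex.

OFB decryption: S_i = E(K, S_{i−1}) with S_{0} = IV; P_i = C_i ⊕ S_i.
Only C[2] changed, to 9E. In OFB, a change in C_i flips the same bit in P_i only; the keystream is unaffected. Decrypting the received ciphertext:
P[1]: S = E(K, 04) = DA; D2 ⊕ DA = 08.
P[2]: S = E(K, DA) = 0C; 9E ⊕ 0C = 92.
P[3]: S = E(K, 0C) = E2; A2 ⊕ E2 = 40.
P[4]: S = E(K, E2) = F4; 0E ⊕ F4 = FA.
P[5]: S = E(K, F4) = EA; F0 ⊕ EA = 1A.
Blocks that differ from the original plaintext: P[2].

P[1] = 08, P[2] = 92, P[3] = 40, P[4] = FA, P[5] = 1A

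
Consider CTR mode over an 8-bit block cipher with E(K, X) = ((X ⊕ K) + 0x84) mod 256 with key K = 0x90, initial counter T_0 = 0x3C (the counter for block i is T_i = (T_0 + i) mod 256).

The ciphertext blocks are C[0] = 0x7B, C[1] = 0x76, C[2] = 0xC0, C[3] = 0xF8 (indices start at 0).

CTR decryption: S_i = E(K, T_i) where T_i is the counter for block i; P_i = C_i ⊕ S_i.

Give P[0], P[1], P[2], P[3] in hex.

P[0] = 0x4B, P[1] = 0x47, P[2] = 0xF2, P[3] = 0xCB

P[0]: T = 0x3C, S = E(K, T) = 0x30; 0x7B ⊕ 0x30 = 0x4B.
P[1]: T = 0x3D, S = E(K, T) = 0x31; 0x76 ⊕ 0x31 = 0x47.
P[2]: T = 0x3E, S = E(K, T) = 0x32; 0xC0 ⊕ 0x32 = 0xF2.
P[3]: T = 0x3F, S = E(K, T) = 0x33; 0xF8 ⊕ 0x33 = 0xCB.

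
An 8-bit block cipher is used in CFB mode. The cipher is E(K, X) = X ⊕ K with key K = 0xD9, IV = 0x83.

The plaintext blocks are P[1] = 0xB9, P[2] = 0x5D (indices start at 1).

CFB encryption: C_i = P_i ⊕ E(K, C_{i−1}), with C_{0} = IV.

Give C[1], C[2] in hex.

C[1] = 0xE3, C[2] = 0x67

C[1]: E(K, 0x83) = 0x5A; 0xB9 ⊕ 0x5A = 0xE3.
C[2]: E(K, 0xE3) = 0x3A; 0x5D ⊕ 0x3A = 0x67.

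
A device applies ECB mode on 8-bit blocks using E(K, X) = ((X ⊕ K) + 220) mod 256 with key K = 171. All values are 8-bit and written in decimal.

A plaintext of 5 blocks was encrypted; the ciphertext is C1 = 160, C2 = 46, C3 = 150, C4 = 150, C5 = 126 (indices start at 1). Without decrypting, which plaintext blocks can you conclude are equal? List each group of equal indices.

ECB encrypts each block independently with the same key, so equal ciphertext blocks imply equal plaintext blocks.
C3 = C4 = 150, so P3 = P4.

P3 = P4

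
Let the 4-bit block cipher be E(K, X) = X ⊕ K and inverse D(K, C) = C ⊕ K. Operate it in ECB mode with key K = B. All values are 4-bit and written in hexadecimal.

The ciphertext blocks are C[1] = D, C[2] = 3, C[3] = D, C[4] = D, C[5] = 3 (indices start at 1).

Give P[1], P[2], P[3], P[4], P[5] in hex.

ECB decryption: P_i = D(K, C_i).
P[1]: D(K, D) = 6.
P[2]: D(K, 3) = 8.
P[3]: D(K, D) = 6.
P[4]: D(K, D) = 6.
P[5]: D(K, 3) = 8.

P[1] = 6, P[2] = 8, P[3] = 6, P[4] = 6, P[5] = 8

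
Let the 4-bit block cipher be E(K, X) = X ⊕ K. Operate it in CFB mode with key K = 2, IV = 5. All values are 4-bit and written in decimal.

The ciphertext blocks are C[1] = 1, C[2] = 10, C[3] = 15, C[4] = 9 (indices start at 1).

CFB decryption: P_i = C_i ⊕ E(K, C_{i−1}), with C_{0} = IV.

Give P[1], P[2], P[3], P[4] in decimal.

P[1] = 6, P[2] = 9, P[3] = 7, P[4] = 4

P[1]: E(K, 5) = 7; 1 ⊕ 7 = 6.
P[2]: E(K, 1) = 3; 10 ⊕ 3 = 9.
P[3]: E(K, 10) = 8; 15 ⊕ 8 = 7.
P[4]: E(K, 15) = 13; 9 ⊕ 13 = 4.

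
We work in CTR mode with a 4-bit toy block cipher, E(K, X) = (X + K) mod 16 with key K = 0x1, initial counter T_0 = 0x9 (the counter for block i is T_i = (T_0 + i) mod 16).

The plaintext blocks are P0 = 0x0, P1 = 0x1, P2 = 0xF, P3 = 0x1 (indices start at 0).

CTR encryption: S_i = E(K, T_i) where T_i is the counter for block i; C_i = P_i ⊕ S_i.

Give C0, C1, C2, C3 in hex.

C0 = 0xA, C1 = 0xA, C2 = 0x3, C3 = 0xC

C0: T = 0x9, S = E(K, T) = 0xA; 0x0 ⊕ 0xA = 0xA.
C1: T = 0xA, S = E(K, T) = 0xB; 0x1 ⊕ 0xB = 0xA.
C2: T = 0xB, S = E(K, T) = 0xC; 0xF ⊕ 0xC = 0x3.
C3: T = 0xC, S = E(K, T) = 0xD; 0x1 ⊕ 0xD = 0xC.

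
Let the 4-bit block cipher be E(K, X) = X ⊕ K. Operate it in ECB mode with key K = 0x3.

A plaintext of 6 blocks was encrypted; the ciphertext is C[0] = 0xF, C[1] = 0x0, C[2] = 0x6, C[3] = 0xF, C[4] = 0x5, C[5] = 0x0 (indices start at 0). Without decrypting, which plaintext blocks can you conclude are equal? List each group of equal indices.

ECB encrypts each block independently with the same key, so equal ciphertext blocks imply equal plaintext blocks.
C[0] = C[3] = 0xF, so P[0] = P[3].
C[1] = C[5] = 0x0, so P[1] = P[5].

P[0] = P[3]; P[1] = P[5]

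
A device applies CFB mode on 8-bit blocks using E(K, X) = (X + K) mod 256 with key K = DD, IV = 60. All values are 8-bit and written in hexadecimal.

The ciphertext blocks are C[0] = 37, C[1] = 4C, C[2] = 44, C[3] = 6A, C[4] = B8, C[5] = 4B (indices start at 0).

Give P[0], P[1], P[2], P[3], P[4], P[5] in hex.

P[0] = 0A, P[1] = 58, P[2] = 6D, P[3] = 4B, P[4] = FF, P[5] = DE

CFB decryption: P_i = C_i ⊕ E(K, C_{i−1}), with C_{−1} = IV.
P[0]: E(K, 60) = 3D; 37 ⊕ 3D = 0A.
P[1]: E(K, 37) = 14; 4C ⊕ 14 = 58.
P[2]: E(K, 4C) = 29; 44 ⊕ 29 = 6D.
P[3]: E(K, 44) = 21; 6A ⊕ 21 = 4B.
P[4]: E(K, 6A) = 47; B8 ⊕ 47 = FF.
P[5]: E(K, B8) = 95; 4B ⊕ 95 = DE.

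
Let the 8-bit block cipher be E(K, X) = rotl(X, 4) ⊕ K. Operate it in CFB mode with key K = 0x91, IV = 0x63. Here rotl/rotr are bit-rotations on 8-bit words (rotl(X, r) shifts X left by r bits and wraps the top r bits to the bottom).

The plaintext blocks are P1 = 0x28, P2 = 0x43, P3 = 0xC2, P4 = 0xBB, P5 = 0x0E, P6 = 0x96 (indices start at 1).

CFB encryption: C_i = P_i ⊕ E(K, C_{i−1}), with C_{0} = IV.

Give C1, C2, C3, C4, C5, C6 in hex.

C1 = 0x8F, C2 = 0x2A, C3 = 0xF1, C4 = 0x35, C5 = 0xCC, C6 = 0xCB

C1: E(K, 0x63) = 0xA7; 0x28 ⊕ 0xA7 = 0x8F.
C2: E(K, 0x8F) = 0x69; 0x43 ⊕ 0x69 = 0x2A.
C3: E(K, 0x2A) = 0x33; 0xC2 ⊕ 0x33 = 0xF1.
C4: E(K, 0xF1) = 0x8E; 0xBB ⊕ 0x8E = 0x35.
C5: E(K, 0x35) = 0xC2; 0x0E ⊕ 0xC2 = 0xCC.
C6: E(K, 0xCC) = 0x5D; 0x96 ⊕ 0x5D = 0xCB.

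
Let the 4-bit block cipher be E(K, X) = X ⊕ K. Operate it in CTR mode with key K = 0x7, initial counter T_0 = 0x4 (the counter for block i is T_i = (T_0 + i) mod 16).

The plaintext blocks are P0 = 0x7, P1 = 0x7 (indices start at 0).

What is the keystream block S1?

0x2

CTR encryption: S_i = E(K, T_i) where T_i is the counter for block i; C_i = P_i ⊕ S_i.
C0: T = 0x4, S = E(K, T) = 0x3; 0x7 ⊕ 0x3 = 0x4.
C1: T = 0x5, S = E(K, T) = 0x2; 0x7 ⊕ 0x2 = 0x5.
So S1 = 0x2.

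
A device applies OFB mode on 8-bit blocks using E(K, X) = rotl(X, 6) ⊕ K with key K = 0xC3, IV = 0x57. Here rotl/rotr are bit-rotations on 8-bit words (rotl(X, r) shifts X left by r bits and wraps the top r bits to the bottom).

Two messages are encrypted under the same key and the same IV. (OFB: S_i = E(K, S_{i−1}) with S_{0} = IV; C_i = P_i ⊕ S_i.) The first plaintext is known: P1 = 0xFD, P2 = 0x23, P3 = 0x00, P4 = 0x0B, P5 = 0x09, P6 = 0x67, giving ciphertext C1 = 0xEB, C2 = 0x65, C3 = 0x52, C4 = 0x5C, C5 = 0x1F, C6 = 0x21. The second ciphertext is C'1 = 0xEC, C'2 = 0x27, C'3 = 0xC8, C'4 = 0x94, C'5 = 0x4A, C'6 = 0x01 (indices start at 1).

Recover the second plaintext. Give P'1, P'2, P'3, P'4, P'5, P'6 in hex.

In OFB with a reused IV, both messages share the same keystream S_i, so C_i ⊕ C'_i = P_i ⊕ P'_i and thus P'_i = P_i ⊕ C_i ⊕ C'_i.
P'1: 0xFD ⊕ 0xEB ⊕ 0xEC = 0xFA.
P'2: 0x23 ⊕ 0x65 ⊕ 0x27 = 0x61.
P'3: 0x00 ⊕ 0x52 ⊕ 0xC8 = 0x9A.
P'4: 0x0B ⊕ 0x5C ⊕ 0x94 = 0xC3.
P'5: 0x09 ⊕ 0x1F ⊕ 0x4A = 0x5C.
P'6: 0x67 ⊕ 0x21 ⊕ 0x01 = 0x47.

P'1 = 0xFA, P'2 = 0x61, P'3 = 0x9A, P'4 = 0xC3, P'5 = 0x5C, P'6 = 0x47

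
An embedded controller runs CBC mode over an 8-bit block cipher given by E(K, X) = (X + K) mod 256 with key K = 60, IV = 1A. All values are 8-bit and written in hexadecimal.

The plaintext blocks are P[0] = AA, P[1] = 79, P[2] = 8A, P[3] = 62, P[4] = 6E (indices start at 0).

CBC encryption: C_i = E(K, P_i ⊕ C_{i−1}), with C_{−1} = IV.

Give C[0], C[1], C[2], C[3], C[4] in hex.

C[0] = 10, C[1] = C9, C[2] = A3, C[3] = 21, C[4] = AF

C[0]: P[0] ⊕ 1A = B0; E(K, B0) = 10.
C[1]: P[1] ⊕ 10 = 69; E(K, 69) = C9.
C[2]: P[2] ⊕ C9 = 43; E(K, 43) = A3.
C[3]: P[3] ⊕ A3 = C1; E(K, C1) = 21.
C[4]: P[4] ⊕ 21 = 4F; E(K, 4F) = AF.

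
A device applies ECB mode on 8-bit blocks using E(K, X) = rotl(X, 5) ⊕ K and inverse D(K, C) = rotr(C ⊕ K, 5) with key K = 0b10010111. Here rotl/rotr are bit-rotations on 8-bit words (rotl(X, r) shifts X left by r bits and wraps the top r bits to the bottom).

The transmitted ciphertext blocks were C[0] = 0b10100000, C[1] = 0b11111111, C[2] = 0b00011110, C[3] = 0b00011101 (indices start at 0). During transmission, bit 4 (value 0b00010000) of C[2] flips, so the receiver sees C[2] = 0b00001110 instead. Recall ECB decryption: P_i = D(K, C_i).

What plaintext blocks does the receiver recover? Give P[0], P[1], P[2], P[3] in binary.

Only C[2] changed, to 0b00001110. In ECB, a change in C_i affects only P_i. Decrypting the received ciphertext:
P[0]: D(K, 0b10100000) = 0b10111001.
P[1]: D(K, 0b11111111) = 0b01000011.
P[2]: D(K, 0b00001110) = 0b11001100.
P[3]: D(K, 0b00011101) = 0b01010100.
Blocks that differ from the original plaintext: P[2].

P[0] = 0b10111001, P[1] = 0b01000011, P[2] = 0b11001100, P[3] = 0b01010100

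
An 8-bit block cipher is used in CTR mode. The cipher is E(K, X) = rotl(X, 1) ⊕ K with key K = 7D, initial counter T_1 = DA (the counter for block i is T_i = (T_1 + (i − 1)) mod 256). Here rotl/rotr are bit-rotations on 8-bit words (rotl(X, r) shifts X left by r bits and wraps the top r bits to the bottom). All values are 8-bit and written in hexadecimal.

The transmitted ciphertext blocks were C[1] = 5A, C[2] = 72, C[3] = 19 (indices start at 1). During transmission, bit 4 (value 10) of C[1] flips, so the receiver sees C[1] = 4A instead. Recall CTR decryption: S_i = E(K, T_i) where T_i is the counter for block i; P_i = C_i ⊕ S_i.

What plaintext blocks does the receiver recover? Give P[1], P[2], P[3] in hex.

Only C[1] changed, to 4A. In CTR, a change in C_i flips the same bit in P_i only; the keystream is unaffected. Decrypting the received ciphertext:
P[1]: T = DA, S = E(K, T) = C8; 4A ⊕ C8 = 82.
P[2]: T = DB, S = E(K, T) = CA; 72 ⊕ CA = B8.
P[3]: T = DC, S = E(K, T) = C4; 19 ⊕ C4 = DD.
Blocks that differ from the original plaintext: P[1].

P[1] = 82, P[2] = B8, P[3] = DD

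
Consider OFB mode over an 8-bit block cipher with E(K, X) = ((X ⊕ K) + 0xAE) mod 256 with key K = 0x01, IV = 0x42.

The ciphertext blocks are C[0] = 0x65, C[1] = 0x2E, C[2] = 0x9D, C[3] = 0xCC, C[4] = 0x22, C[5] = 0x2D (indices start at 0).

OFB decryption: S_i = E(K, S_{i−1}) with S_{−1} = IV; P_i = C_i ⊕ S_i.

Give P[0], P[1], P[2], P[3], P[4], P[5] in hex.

P[0] = 0x94, P[1] = 0xB0, P[2] = 0xD0, P[3] = 0x36, P[4] = 0x8B, P[5] = 0x7B

P[0]: S = E(K, 0x42) = 0xF1; 0x65 ⊕ 0xF1 = 0x94.
P[1]: S = E(K, 0xF1) = 0x9E; 0x2E ⊕ 0x9E = 0xB0.
P[2]: S = E(K, 0x9E) = 0x4D; 0x9D ⊕ 0x4D = 0xD0.
P[3]: S = E(K, 0x4D) = 0xFA; 0xCC ⊕ 0xFA = 0x36.
P[4]: S = E(K, 0xFA) = 0xA9; 0x22 ⊕ 0xA9 = 0x8B.
P[5]: S = E(K, 0xA9) = 0x56; 0x2D ⊕ 0x56 = 0x7B.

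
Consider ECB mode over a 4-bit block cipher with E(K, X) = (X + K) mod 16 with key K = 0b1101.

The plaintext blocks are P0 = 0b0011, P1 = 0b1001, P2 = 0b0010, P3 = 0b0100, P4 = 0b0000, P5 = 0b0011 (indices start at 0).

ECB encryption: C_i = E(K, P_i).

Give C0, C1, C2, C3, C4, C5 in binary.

C0: E(K, 0b0011) = 0b0000.
C1: E(K, 0b1001) = 0b0110.
C2: E(K, 0b0010) = 0b1111.
C3: E(K, 0b0100) = 0b0001.
C4: E(K, 0b0000) = 0b1101.
C5: E(K, 0b0011) = 0b0000.

C0 = 0b0000, C1 = 0b0110, C2 = 0b1111, C3 = 0b0001, C4 = 0b1101, C5 = 0b0000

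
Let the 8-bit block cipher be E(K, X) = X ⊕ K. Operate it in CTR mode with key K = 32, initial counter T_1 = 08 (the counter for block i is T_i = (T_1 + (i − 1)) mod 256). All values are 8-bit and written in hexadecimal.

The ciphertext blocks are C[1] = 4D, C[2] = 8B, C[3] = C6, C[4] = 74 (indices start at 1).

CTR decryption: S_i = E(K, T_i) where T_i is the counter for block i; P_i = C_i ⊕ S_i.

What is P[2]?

P[2] = B0

P[2]: T = 09, S = E(K, T) = 3B; 8B ⊕ 3B = B0.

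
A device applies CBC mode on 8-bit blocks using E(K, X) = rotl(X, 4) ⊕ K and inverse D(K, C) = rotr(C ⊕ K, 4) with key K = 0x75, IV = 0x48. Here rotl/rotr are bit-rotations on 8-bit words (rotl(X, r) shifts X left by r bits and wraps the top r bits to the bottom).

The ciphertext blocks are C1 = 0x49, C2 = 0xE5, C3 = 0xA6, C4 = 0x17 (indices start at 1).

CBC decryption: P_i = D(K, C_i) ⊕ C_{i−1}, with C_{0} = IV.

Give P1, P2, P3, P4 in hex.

P1: D(K, 0x49) = 0xC3; 0xC3 ⊕ 0x48 = 0x8B.
P2: D(K, 0xE5) = 0x09; 0x09 ⊕ 0x49 = 0x40.
P3: D(K, 0xA6) = 0x3D; 0x3D ⊕ 0xE5 = 0xD8.
P4: D(K, 0x17) = 0x26; 0x26 ⊕ 0xA6 = 0x80.

P1 = 0x8B, P2 = 0x40, P3 = 0xD8, P4 = 0x80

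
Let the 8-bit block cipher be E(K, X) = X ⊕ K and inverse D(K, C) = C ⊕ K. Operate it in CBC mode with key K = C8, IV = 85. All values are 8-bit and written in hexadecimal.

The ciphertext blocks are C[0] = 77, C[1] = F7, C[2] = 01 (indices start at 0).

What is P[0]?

P[0] = 3A

CBC decryption: P_i = D(K, C_i) ⊕ C_{i−1}, with C_{−1} = IV.
P[0]: D(K, 77) = BF; BF ⊕ 85 = 3A.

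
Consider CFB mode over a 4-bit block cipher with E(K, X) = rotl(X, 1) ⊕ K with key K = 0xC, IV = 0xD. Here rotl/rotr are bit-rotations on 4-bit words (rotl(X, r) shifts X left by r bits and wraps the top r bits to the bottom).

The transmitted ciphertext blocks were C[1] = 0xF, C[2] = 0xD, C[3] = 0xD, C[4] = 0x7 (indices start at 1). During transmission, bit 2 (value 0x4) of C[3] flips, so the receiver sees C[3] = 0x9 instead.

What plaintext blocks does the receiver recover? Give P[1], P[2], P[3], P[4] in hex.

CFB decryption: P_i = C_i ⊕ E(K, C_{i−1}), with C_{0} = IV.
Only C[3] changed, to 0x9. In CFB, a change in C_i flips the same bit in P_i and garbles P_{i+1}. Decrypting the received ciphertext:
P[1]: E(K, 0xD) = 0x7; 0xF ⊕ 0x7 = 0x8.
P[2]: E(K, 0xF) = 0x3; 0xD ⊕ 0x3 = 0xE.
P[3]: E(K, 0xD) = 0x7; 0x9 ⊕ 0x7 = 0xE.
P[4]: E(K, 0x9) = 0xF; 0x7 ⊕ 0xF = 0x8.
Blocks that differ from the original plaintext: P[3], P[4].

P[1] = 0x8, P[2] = 0xE, P[3] = 0xE, P[4] = 0x8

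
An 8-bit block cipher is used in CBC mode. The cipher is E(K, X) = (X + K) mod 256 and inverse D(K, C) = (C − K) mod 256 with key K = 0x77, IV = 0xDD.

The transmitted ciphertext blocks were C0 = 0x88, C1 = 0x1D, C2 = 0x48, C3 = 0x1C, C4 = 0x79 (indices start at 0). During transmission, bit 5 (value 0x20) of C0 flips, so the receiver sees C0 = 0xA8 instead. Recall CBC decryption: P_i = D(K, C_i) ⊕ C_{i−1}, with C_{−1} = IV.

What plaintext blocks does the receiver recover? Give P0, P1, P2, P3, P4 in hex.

Only C0 changed, to 0xA8. In CBC, a change in C_i garbles P_i and flips the same bit in P_{i+1}. Decrypting the received ciphertext:
P0: D(K, 0xA8) = 0x31; 0x31 ⊕ 0xDD = 0xEC.
P1: D(K, 0x1D) = 0xA6; 0xA6 ⊕ 0xA8 = 0x0E.
P2: D(K, 0x48) = 0xD1; 0xD1 ⊕ 0x1D = 0xCC.
P3: D(K, 0x1C) = 0xA5; 0xA5 ⊕ 0x48 = 0xED.
P4: D(K, 0x79) = 0x02; 0x02 ⊕ 0x1C = 0x1E.
Blocks that differ from the original plaintext: P0, P1.

P0 = 0xEC, P1 = 0x0E, P2 = 0xCC, P3 = 0xED, P4 = 0x1E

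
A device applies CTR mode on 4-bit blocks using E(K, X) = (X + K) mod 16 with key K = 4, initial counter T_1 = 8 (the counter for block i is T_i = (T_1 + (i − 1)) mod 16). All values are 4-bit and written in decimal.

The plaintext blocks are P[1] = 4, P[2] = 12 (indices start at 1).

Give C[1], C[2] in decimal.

C[1] = 8, C[2] = 1

CTR encryption: S_i = E(K, T_i) where T_i is the counter for block i; C_i = P_i ⊕ S_i.
C[1]: T = 8, S = E(K, T) = 12; 4 ⊕ 12 = 8.
C[2]: T = 9, S = E(K, T) = 13; 12 ⊕ 13 = 1.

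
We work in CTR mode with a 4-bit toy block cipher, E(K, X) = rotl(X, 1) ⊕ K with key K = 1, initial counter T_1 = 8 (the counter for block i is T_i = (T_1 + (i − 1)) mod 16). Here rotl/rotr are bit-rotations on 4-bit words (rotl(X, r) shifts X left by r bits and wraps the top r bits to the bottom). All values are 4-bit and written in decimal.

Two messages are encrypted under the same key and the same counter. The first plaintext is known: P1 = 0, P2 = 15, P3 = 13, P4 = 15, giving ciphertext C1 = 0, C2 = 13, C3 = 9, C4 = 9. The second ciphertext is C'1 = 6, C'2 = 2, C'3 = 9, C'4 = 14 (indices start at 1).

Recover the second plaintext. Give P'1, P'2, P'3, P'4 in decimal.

In CTR with a reused counter, both messages share the same keystream S_i, so C_i ⊕ C'_i = P_i ⊕ P'_i and thus P'_i = P_i ⊕ C_i ⊕ C'_i.
P'1: 0 ⊕ 0 ⊕ 6 = 6.
P'2: 15 ⊕ 13 ⊕ 2 = 0.
P'3: 13 ⊕ 9 ⊕ 9 = 13.
P'4: 15 ⊕ 9 ⊕ 14 = 8.

P'1 = 6, P'2 = 0, P'3 = 13, P'4 = 8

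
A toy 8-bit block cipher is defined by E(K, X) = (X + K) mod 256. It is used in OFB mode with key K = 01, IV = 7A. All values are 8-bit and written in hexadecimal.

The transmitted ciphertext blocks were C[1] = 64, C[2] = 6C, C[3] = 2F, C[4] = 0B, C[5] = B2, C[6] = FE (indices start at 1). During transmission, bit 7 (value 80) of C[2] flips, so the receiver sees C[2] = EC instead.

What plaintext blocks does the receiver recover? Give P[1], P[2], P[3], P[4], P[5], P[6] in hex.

P[1] = 1F, P[2] = 90, P[3] = 52, P[4] = 75, P[5] = CD, P[6] = 7E

OFB decryption: S_i = E(K, S_{i−1}) with S_{0} = IV; P_i = C_i ⊕ S_i.
Only C[2] changed, to EC. In OFB, a change in C_i flips the same bit in P_i only; the keystream is unaffected. Decrypting the received ciphertext:
P[1]: S = E(K, 7A) = 7B; 64 ⊕ 7B = 1F.
P[2]: S = E(K, 7B) = 7C; EC ⊕ 7C = 90.
P[3]: S = E(K, 7C) = 7D; 2F ⊕ 7D = 52.
P[4]: S = E(K, 7D) = 7E; 0B ⊕ 7E = 75.
P[5]: S = E(K, 7E) = 7F; B2 ⊕ 7F = CD.
P[6]: S = E(K, 7F) = 80; FE ⊕ 80 = 7E.
Blocks that differ from the original plaintext: P[2].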